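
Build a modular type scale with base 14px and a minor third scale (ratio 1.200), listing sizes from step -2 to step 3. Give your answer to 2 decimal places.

Step -2: 14.0 ÷ 1.200² = 9.72
Step -1: 14.0 ÷ 1.200 = 11.67
Step 0: 14px
Step 1: 14.0 × 1.200 = 16.80
Step 2: 14.0 × 1.200² = 20.16
Step 3: 14.0 × 1.200³ = 24.19

9.72px, 11.67px, 14.00px, 16.80px, 20.16px, 24.19px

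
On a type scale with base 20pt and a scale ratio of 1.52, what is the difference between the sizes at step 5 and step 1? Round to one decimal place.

Step 1: 20.0 × 1.52 = 30.400pt
Step 5: 20.0 × 1.52⁵ = 162.274pt
Difference: 162.274 − 30.400 = 131.874pt

131.9pt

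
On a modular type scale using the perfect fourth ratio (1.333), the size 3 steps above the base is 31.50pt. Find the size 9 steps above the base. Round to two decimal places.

176.72pt

31.50 × 1.333⁶ = 31.50 × 5.61023 ≈ 176.722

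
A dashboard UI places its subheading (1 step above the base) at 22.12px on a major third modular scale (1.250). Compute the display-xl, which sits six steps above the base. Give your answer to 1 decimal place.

67.5px

22.12 × 1.250⁵ = 22.12 × 3.05176 ≈ 67.505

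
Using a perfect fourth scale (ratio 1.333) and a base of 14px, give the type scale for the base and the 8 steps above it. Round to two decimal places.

14.00px, 18.66px, 24.88px, 33.16px, 44.20px, 58.92px, 78.54px, 104.70px, 139.56px

Step 0: 14px
Step 1: 14.0 × 1.333 = 18.66
Step 2: 14.0 × 1.333² = 24.88
Step 3: 14.0 × 1.333³ = 33.16
Step 4: 14.0 × 1.333⁴ = 44.20
Step 5: 14.0 × 1.333⁵ = 58.92
Step 6: 14.0 × 1.333⁶ = 78.54
Step 7: 14.0 × 1.333⁷ = 104.70
Step 8: 14.0 × 1.333⁸ = 139.56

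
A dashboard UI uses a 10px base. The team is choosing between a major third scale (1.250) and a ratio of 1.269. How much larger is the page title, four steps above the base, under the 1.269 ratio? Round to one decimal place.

1.5px

Major third: 10.0 × 1.250⁴ = 24.414px
At 1.269: 10.0 × 1.269⁴ = 25.933px
Difference: 25.933 − 24.414 = 1.519px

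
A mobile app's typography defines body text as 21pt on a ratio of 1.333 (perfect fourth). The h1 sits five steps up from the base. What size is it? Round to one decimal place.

88.4pt

21.0 × 1.333⁵ = 21.0 × 4.20873 ≈ 88.38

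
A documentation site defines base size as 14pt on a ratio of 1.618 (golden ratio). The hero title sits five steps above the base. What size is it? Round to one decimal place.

Each step on a modular scale multiplies by the ratio, so the size n steps from the base is base × ratioⁿ.
14.0 × 1.618⁵ = 14.0 × 11.08901 ≈ 155.25

155.2pt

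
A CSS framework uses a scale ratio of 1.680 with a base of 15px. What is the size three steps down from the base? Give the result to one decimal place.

3.2px

15.0 ÷ 1.680³ = 15.0 ÷ 4.74163 ≈ 3.16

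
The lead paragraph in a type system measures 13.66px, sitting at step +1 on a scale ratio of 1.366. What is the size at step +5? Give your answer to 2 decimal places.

47.56px

Moving from step +1 to step +5 is 4 steps up, so multiply by r⁴.
13.66 × 1.366⁴ = 13.66 × 3.48179 ≈ 47.561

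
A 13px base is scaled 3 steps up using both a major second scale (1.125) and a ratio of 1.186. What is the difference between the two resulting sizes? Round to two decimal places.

Major second: 13.0 × 1.125³ = 18.5098px
At 1.186: 13.0 × 1.186³ = 21.6869px
Difference: 21.6869 − 18.5098 = 3.1771px

3.18px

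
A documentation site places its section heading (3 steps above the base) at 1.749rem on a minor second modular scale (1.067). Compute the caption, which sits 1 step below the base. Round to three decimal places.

1.349rem

Moving from step +3 to step -1 is 4 steps down, so divide by r⁴.
1.749 ÷ 1.067⁴ = 1.749 ÷ 1.29616 ≈ 1.349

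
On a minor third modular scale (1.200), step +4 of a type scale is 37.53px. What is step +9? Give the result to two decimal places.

93.39px

37.53 × 1.200⁵ = 37.53 × 2.48832 ≈ 93.387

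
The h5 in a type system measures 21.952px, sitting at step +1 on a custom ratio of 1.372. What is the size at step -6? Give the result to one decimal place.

The gap is -6 − (1) = -7 steps, so the factor is 1.372^-7.
21.952 ÷ 1.372⁷ = 21.952 ÷ 9.15122 ≈ 2.399

2.4px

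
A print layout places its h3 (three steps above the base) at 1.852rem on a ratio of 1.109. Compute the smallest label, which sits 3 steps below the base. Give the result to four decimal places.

0.9955rem

1.852 ÷ 1.109⁶ = 1.852 ÷ 1.86033 ≈ 0.9955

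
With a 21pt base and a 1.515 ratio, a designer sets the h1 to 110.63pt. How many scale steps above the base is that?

1.515ⁿ = 110.63 / 21 = 5.2681
n = ln(5.2681) / ln(1.515) = 1.6617 / 0.4154 ≈ 4.00

4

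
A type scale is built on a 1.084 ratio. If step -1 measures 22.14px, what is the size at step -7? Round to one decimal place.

The gap is -7 − (-1) = -6 steps, so the factor is 1.084^-6.
22.14 ÷ 1.084⁶ = 22.14 ÷ 1.62247 ≈ 13.646

13.6px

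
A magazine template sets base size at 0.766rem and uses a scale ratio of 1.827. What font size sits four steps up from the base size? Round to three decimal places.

Each step on a modular scale multiplies by the ratio, so the size n steps from the base is base × ratioⁿ.
0.766 × 1.827⁴ = 0.766 × 11.14177 ≈ 8.535

8.535rem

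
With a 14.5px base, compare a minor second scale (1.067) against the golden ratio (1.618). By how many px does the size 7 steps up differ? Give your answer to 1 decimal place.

Minor second: 14.5 × 1.067⁷ = 22.831px
Golden ratio: 14.5 × 1.618⁷ = 420.938px
Difference: 420.938 − 22.831 = 398.107px

398.1px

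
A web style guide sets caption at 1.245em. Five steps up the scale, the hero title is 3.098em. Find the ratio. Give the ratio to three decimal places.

r⁵ = 3.098 / 1.245, so r = (3.098/1.245)^(1/5).
r = 2.4884^(1/5) ≈ 1.2000

1.200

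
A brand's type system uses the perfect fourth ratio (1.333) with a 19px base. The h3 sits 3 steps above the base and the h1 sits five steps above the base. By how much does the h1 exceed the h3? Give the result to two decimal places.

Step 3: 19.0 × 1.333³ = 45.0033px
Step 5: 19.0 × 1.333⁵ = 79.9658px
Difference: 79.9658 − 45.0033 = 34.9625px

34.96px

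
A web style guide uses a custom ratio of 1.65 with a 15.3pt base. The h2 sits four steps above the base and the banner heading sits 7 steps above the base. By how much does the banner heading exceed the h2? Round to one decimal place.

Step 4: 15.3 × 1.65⁴ = 113.404pt
Step 7: 15.3 × 1.65⁷ = 509.424pt
Difference: 509.424 − 113.404 = 396.020pt

396.0pt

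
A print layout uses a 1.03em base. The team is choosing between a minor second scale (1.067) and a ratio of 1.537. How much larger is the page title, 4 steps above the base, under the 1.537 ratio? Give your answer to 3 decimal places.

Minor second: 1.03 × 1.067⁴ = 1.33504em
At 1.537: 1.03 × 1.537⁴ = 5.74821em
Difference: 5.74821 − 1.33504 = 4.41317em

4.413em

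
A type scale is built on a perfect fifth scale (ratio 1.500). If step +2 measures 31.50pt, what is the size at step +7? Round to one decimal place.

31.50 × 1.500⁵ = 31.50 × 7.59375 ≈ 239.203

239.2pt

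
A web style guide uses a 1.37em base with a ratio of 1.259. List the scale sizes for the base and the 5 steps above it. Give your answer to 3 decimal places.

Step 0: 1.37em
Step 1: 1.37 × 1.259 = 1.725
Step 2: 1.37 × 1.259² = 2.172
Step 3: 1.37 × 1.259³ = 2.734
Step 4: 1.37 × 1.259⁴ = 3.442
Step 5: 1.37 × 1.259⁵ = 4.334

1.370em, 1.725em, 2.172em, 2.734em, 3.442em, 4.334em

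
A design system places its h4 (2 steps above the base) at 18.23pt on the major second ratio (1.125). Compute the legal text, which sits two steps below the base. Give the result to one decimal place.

11.4pt

18.23 ÷ 1.125⁴ = 18.23 ÷ 1.60181 ≈ 11.381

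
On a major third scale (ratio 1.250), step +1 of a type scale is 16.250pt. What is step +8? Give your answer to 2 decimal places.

77.49pt

Moving from step +1 to step +8 is 7 steps up, so multiply by r⁷.
16.250 × 1.250⁷ = 16.250 × 4.76837 ≈ 77.486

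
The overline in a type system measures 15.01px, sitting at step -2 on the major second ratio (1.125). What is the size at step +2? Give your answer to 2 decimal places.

24.04px

15.01 × 1.125⁴ = 15.01 × 1.60181 ≈ 24.043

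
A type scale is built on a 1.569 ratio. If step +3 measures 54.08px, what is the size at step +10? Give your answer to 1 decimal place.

1265.9px

54.08 × 1.569⁷ = 54.08 × 23.40780 ≈ 1265.894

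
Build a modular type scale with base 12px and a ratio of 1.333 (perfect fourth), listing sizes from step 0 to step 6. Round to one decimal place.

12.0px, 16.0px, 21.3px, 28.4px, 37.9px, 50.5px, 67.3px

Step 0: 12px
Step 1: 12.0 × 1.333 = 16.0
Step 2: 12.0 × 1.333² = 21.3
Step 3: 12.0 × 1.333³ = 28.4
Step 4: 12.0 × 1.333⁴ = 37.9
Step 5: 12.0 × 1.333⁵ = 50.5
Step 6: 12.0 × 1.333⁶ = 67.3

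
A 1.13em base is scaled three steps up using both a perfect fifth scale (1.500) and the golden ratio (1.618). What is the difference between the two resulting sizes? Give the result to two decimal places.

Perfect fifth: 1.13 × 1.500³ = 3.8137em
Golden ratio: 1.13 × 1.618³ = 4.7865em
Difference: 4.7865 − 3.8137 = 0.9728em

0.97em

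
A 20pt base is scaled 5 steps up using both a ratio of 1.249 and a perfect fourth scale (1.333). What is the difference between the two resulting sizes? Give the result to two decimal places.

23.38pt

At 1.249: 20.0 × 1.249⁵ = 60.7914pt
Perfect fourth: 20.0 × 1.333⁵ = 84.1745pt
Difference: 84.1745 − 60.7914 = 23.3831pt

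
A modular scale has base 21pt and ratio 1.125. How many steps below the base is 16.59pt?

1.125ⁿ = 21 / 16.59 = 1.2658
n = ln(1.2658) / ln(1.125) = 0.2357 / 0.1178 ≈ 2.00

2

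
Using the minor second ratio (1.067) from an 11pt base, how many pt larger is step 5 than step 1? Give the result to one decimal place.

Step 1: 11.0 × 1.067 = 11.737pt
Step 5: 11.0 × 1.067⁵ = 15.213pt
Difference: 15.213 − 11.737 = 3.476pt

3.5pt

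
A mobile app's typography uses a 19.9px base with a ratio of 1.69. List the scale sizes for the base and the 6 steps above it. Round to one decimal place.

Step 0: 19.9px
Step 1: 19.9 × 1.69 = 33.6
Step 2: 19.9 × 1.69² = 56.8
Step 3: 19.9 × 1.69³ = 96.1
Step 4: 19.9 × 1.69⁴ = 162.3
Step 5: 19.9 × 1.69⁵ = 274.3
Step 6: 19.9 × 1.69⁶ = 463.6

19.9px, 33.6px, 56.8px, 96.1px, 162.3px, 274.3px, 463.6px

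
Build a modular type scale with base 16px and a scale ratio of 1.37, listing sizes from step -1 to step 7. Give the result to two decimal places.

Step -1: 16.0 ÷ 1.37 = 11.68
Step 0: 16px
Step 1: 16.0 × 1.37 = 21.92
Step 2: 16.0 × 1.37² = 30.03
Step 3: 16.0 × 1.37³ = 41.14
Step 4: 16.0 × 1.37⁴ = 56.36
Step 5: 16.0 × 1.37⁵ = 77.22
Step 6: 16.0 × 1.37⁶ = 105.79
Step 7: 16.0 × 1.37⁷ = 144.93

11.68px, 16.00px, 21.92px, 30.03px, 41.14px, 56.36px, 77.22px, 105.79px, 144.93px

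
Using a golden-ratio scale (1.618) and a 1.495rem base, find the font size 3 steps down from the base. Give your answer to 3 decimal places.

A modular type scale is a geometric sequence: sizeₙ = base × rⁿ.
1.495 ÷ 1.618³ = 1.495 ÷ 4.23580 ≈ 0.353

0.353rem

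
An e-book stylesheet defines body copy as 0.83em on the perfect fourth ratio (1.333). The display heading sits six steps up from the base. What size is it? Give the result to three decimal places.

4.656em

0.83 × 1.333⁶ = 0.83 × 5.61023 ≈ 4.656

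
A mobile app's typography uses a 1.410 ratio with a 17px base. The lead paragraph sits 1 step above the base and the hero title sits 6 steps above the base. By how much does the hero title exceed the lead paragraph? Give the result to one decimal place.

Step 1: 17.0 × 1.410 = 23.970px
Step 6: 17.0 × 1.410⁶ = 133.587px
Difference: 133.587 − 23.970 = 109.617px

109.6px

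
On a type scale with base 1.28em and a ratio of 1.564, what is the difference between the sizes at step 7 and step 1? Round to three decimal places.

Step 1: 1.28 × 1.564 = 2.00192em
Step 7: 1.28 × 1.564⁷ = 29.29997em
Difference: 29.29997 − 2.00192 = 27.29805em

27.298em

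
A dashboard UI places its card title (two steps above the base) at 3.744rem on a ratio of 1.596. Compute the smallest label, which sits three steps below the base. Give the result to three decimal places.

0.362rem

Moving from step +2 to step -3 is 5 steps down, so divide by r⁵.
3.744 ÷ 1.596⁵ = 3.744 ÷ 10.35534 ≈ 0.362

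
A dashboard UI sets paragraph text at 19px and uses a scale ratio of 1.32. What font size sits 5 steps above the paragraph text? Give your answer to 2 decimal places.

76.14px

Every step multiplies by the scale ratio.
19.0 × 1.32⁵ = 19.0 × 4.00746 ≈ 76.14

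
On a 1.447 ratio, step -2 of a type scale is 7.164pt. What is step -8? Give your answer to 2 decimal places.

7.164 ÷ 1.447⁶ = 7.164 ÷ 9.17933 ≈ 0.780

0.78pt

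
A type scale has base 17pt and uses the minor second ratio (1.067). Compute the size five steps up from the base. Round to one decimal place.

23.5pt

17.0 × 1.067⁵ = 17.0 × 1.38300 ≈ 23.51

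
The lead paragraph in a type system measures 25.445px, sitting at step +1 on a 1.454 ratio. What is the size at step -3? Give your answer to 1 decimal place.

25.445 ÷ 1.454⁴ = 25.445 ÷ 4.46949 ≈ 5.693

5.7px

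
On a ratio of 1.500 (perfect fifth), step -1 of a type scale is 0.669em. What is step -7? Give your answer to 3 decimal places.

0.059em

Moving from step -1 to step -7 is 6 steps down, so divide by r⁶.
0.669 ÷ 1.500⁶ = 0.669 ÷ 11.39062 ≈ 0.059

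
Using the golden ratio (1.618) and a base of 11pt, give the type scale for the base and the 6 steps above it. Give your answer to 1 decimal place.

Step 0: 11pt
Step 1: 11.0 × 1.618 = 17.8
Step 2: 11.0 × 1.618² = 28.8
Step 3: 11.0 × 1.618³ = 46.6
Step 4: 11.0 × 1.618⁴ = 75.4
Step 5: 11.0 × 1.618⁵ = 122.0
Step 6: 11.0 × 1.618⁶ = 197.4

11.0pt, 17.8pt, 28.8pt, 46.6pt, 75.4pt, 122.0pt, 197.4pt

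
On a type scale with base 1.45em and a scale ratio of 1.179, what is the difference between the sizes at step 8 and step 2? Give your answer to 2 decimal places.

Step 2: 1.45 × 1.179² = 2.0156em
Step 8: 1.45 × 1.179⁸ = 5.4135em
Difference: 5.4135 − 2.0156 = 3.3979em

3.40em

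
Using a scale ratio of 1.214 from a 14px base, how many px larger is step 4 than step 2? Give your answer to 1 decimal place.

Step 2: 14.0 × 1.214² = 20.633px
Step 4: 14.0 × 1.214⁴ = 30.409px
Difference: 30.409 − 20.633 = 9.776px

9.8px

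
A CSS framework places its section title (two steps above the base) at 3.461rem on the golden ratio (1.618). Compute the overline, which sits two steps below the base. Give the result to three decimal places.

The gap is -2 − (2) = -4 steps, so the factor is 1.618^-4.
3.461 ÷ 1.618⁴ = 3.461 ÷ 6.85353 ≈ 0.505

0.505rem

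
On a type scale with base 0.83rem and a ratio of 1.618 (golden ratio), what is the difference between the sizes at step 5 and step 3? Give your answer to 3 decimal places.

5.688rem

Step 3: 0.83 × 1.618³ = 3.51571rem
Step 5: 0.83 × 1.618⁵ = 9.20387rem
Difference: 9.20387 − 3.51571 = 5.68816rem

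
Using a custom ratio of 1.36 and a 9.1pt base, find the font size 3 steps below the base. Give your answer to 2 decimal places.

9.1 ÷ 1.36³ = 9.1 ÷ 2.51546 ≈ 3.62

3.62pt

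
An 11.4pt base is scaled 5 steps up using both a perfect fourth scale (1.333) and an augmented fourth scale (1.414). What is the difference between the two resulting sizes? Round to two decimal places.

Perfect fourth: 11.4 × 1.333⁵ = 47.9795pt
Augmented fourth: 11.4 × 1.414⁵ = 64.4395pt
Difference: 64.4395 − 47.9795 = 16.4600pt

16.46pt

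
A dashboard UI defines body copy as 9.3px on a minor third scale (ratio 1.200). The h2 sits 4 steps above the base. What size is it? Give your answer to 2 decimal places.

A modular type scale is a geometric sequence: sizeₙ = base × rⁿ.
9.3 × 1.200⁴ = 9.3 × 2.07360 ≈ 19.28

19.28px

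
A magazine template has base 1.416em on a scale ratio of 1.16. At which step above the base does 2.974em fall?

1.16ⁿ = 2.974 / 1.416 = 2.1003
n = ln(2.1003) / ln(1.16) = 0.7421 / 0.1484 ≈ 5.00

5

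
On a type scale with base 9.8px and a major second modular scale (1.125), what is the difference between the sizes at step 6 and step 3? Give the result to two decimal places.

5.91px

Step 3: 9.8 × 1.125³ = 13.9535px
Step 6: 9.8 × 1.125⁶ = 19.8674px
Difference: 19.8674 − 13.9535 = 5.9139px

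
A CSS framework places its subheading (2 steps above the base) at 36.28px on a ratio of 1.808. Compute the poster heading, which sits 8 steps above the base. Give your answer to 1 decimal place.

1267.2px

36.28 × 1.808⁶ = 36.28 × 34.92935 ≈ 1267.237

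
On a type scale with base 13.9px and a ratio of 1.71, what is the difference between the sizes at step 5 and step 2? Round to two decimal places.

162.59px

Step 2: 13.9 × 1.71² = 40.6450px
Step 5: 13.9 × 1.71⁵ = 203.2335px
Difference: 203.2335 − 40.6450 = 162.5885px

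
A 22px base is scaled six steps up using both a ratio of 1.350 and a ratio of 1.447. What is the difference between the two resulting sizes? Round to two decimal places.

At 1.350: 22.0 × 1.350⁶ = 133.1758px
At 1.447: 22.0 × 1.447⁶ = 201.9454px
Difference: 201.9454 − 133.1758 = 68.7696px

68.77px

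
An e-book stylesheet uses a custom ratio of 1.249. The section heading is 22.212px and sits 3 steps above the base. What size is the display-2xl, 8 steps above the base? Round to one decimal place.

Moving from step +3 to step +8 is 5 steps up, so multiply by r⁵.
22.212 × 1.249⁵ = 22.212 × 3.03957 ≈ 67.515

67.5px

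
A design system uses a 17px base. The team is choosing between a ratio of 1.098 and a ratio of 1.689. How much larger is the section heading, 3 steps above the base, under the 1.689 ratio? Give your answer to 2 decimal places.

59.41px

At 1.098: 17.0 × 1.098³ = 22.5038px
At 1.689: 17.0 × 1.689³ = 81.9102px
Difference: 81.9102 − 22.5038 = 59.4064px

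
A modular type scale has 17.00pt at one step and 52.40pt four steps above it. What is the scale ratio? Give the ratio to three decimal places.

1.325

The ratio satisfies 17.00 × r⁴ = 52.40, so r = (52.40 / 17.00)^(1/4).
r = 3.0824^(1/4) ≈ 1.3250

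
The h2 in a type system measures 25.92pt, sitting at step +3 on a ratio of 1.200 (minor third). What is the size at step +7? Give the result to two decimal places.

Moving from step +3 to step +7 is 4 steps up, so multiply by r⁴.
25.92 × 1.200⁴ = 25.92 × 2.07360 ≈ 53.748

53.75pt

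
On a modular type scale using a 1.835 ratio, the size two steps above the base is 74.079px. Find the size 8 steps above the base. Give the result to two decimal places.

Moving from step +2 to step +8 is 6 steps up, so multiply by r⁶.
74.079 × 1.835⁶ = 74.079 × 38.17828 ≈ 2828.209

2828.21px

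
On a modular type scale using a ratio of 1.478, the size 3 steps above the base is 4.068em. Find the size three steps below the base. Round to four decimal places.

Moving from step +3 to step -3 is 6 steps down, so divide by r⁶.
4.068 ÷ 1.478⁶ = 4.068 ÷ 10.42429 ≈ 0.3902

0.3902em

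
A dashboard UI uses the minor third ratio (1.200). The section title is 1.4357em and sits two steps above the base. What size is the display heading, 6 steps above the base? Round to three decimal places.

2.977em

Moving from step +2 to step +6 is 4 steps up, so multiply by r⁴.
1.4357 × 1.200⁴ = 1.4357 × 2.07360 ≈ 2.977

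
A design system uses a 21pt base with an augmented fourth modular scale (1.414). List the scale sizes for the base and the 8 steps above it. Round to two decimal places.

21.00pt, 29.69pt, 41.99pt, 59.37pt, 83.95pt, 118.70pt, 167.85pt, 237.34pt, 335.59pt

Step 0: 21pt
Step 1: 21.0 × 1.414 = 29.69
Step 2: 21.0 × 1.414² = 41.99
Step 3: 21.0 × 1.414³ = 59.37
Step 4: 21.0 × 1.414⁴ = 83.95
Step 5: 21.0 × 1.414⁵ = 118.70
Step 6: 21.0 × 1.414⁶ = 167.85
Step 7: 21.0 × 1.414⁷ = 237.34
Step 8: 21.0 × 1.414⁸ = 335.59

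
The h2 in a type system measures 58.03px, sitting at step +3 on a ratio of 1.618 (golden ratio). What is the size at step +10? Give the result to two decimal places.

The gap is 10 − (3) = 7 steps, so the factor is 1.618^7.
58.03 × 1.618⁷ = 58.03 × 29.03017 ≈ 1684.621

1684.62px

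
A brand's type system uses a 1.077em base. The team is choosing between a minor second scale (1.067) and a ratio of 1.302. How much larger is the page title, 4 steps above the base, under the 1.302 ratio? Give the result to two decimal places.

1.70em

Minor second: 1.077 × 1.067⁴ = 1.3960em
At 1.302: 1.077 × 1.302⁴ = 3.0950em
Difference: 3.0950 − 1.3960 = 1.6990em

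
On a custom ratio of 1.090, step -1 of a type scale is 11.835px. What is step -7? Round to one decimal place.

11.835 ÷ 1.090⁶ = 11.835 ÷ 1.67710 ≈ 7.057

7.1px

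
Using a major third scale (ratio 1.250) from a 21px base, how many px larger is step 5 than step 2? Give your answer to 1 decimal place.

Step 2: 21.0 × 1.250² = 32.812px
Step 5: 21.0 × 1.250⁵ = 64.087px
Difference: 64.087 − 32.812 = 31.275px

31.3px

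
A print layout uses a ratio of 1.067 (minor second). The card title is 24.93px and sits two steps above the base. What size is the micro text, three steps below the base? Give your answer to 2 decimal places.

Moving from step +2 to step -3 is 5 steps down, so divide by r⁵.
24.93 ÷ 1.067⁵ = 24.93 ÷ 1.38300 ≈ 18.026

18.03px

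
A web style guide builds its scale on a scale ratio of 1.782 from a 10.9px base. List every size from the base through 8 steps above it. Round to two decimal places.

10.90px, 19.42px, 34.61px, 61.68px, 109.92px, 195.87px, 349.04px, 621.99px, 1108.38px

Step 0: 10.9px
Step 1: 10.9 × 1.782 = 19.42
Step 2: 10.9 × 1.782² = 34.61
Step 3: 10.9 × 1.782³ = 61.68
Step 4: 10.9 × 1.782⁴ = 109.92
Step 5: 10.9 × 1.782⁵ = 195.87
Step 6: 10.9 × 1.782⁶ = 349.04
Step 7: 10.9 × 1.782⁷ = 621.99
Step 8: 10.9 × 1.782⁸ = 1108.38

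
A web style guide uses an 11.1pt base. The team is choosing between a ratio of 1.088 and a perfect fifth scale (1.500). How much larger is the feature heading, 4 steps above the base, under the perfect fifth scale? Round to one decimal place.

40.6pt

At 1.088: 11.1 × 1.088⁴ = 15.554pt
Perfect fifth: 11.1 × 1.500⁴ = 56.194pt
Difference: 56.194 − 15.554 = 40.640pt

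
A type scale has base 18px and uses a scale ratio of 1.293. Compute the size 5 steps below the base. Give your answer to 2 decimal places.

4.98px

18.0 ÷ 1.293⁵ = 18.0 ÷ 3.61404 ≈ 4.98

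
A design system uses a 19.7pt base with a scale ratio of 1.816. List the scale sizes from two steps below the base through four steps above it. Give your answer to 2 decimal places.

5.97pt, 10.85pt, 19.70pt, 35.78pt, 64.97pt, 117.98pt, 214.25pt

Step -2: 19.7 ÷ 1.816² = 5.97
Step -1: 19.7 ÷ 1.816 = 10.85
Step 0: 19.7pt
Step 1: 19.7 × 1.816 = 35.78
Step 2: 19.7 × 1.816² = 64.97
Step 3: 19.7 × 1.816³ = 117.98
Step 4: 19.7 × 1.816⁴ = 214.25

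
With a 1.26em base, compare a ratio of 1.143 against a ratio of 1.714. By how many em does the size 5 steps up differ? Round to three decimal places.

16.181em

At 1.143: 1.26 × 1.143⁵ = 2.45811em
At 1.714: 1.26 × 1.714⁵ = 18.63909em
Difference: 18.63909 − 2.45811 = 16.18098em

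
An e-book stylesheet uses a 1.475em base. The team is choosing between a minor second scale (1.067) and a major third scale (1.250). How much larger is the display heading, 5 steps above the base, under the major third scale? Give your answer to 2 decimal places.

Minor second: 1.475 × 1.067⁵ = 2.0399em
Major third: 1.475 × 1.250⁵ = 4.5013em
Difference: 4.5013 − 2.0399 = 2.4614em

2.46em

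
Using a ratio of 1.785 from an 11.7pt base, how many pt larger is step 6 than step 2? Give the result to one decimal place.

341.2pt

Step 2: 11.7 × 1.785² = 37.279pt
Step 6: 11.7 × 1.785⁶ = 378.456pt
Difference: 378.456 − 37.279 = 341.177pt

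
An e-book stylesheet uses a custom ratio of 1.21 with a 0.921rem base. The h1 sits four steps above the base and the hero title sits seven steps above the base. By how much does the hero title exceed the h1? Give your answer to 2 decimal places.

1.52rem

Step 4: 0.921 × 1.21⁴ = 1.9742rem
Step 7: 0.921 × 1.21⁷ = 3.4975rem
Difference: 3.4975 − 1.9742 = 1.5233rem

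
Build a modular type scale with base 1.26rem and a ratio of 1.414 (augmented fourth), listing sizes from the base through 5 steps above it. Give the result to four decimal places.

1.2600rem, 1.7816rem, 2.5192rem, 3.5622rem, 5.0370rem, 7.1223rem

Step 0: 1.26rem
Step 1: 1.26 × 1.414 = 1.7816
Step 2: 1.26 × 1.414² = 2.5192
Step 3: 1.26 × 1.414³ = 3.5622
Step 4: 1.26 × 1.414⁴ = 5.0370
Step 5: 1.26 × 1.414⁵ = 7.1223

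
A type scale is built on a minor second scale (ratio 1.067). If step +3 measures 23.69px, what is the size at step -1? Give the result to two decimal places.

The gap is -1 − (3) = -4 steps, so the factor is 1.067^-4.
23.69 ÷ 1.067⁴ = 23.69 ÷ 1.29616 ≈ 18.277

18.28px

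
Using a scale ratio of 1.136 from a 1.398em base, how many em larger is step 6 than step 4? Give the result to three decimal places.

0.676em

Step 4: 1.398 × 1.136⁴ = 2.32820em
Step 6: 1.398 × 1.136⁶ = 3.00453em
Difference: 3.00453 − 2.32820 = 0.67633em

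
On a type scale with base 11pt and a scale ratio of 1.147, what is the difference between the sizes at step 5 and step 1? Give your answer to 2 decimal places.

Step 1: 11.0 × 1.147 = 12.6170pt
Step 5: 11.0 × 1.147⁵ = 21.8378pt
Difference: 21.8378 − 12.6170 = 9.2208pt

9.22pt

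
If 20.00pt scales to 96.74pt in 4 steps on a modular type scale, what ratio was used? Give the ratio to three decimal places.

r⁴ = 96.74 / 20.00, so r = (96.74/20.00)^(1/4).
r = 4.8370^(1/4) ≈ 1.4830

1.483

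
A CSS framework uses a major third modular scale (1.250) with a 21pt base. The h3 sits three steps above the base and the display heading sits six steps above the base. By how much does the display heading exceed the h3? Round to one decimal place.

Step 3: 21.0 × 1.250³ = 41.016pt
Step 6: 21.0 × 1.250⁶ = 80.109pt
Difference: 80.109 − 41.016 = 39.093pt

39.1pt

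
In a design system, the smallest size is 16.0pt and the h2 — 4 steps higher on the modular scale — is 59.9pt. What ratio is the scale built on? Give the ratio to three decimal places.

r⁴ = 59.9 / 16.0, so r = (59.9/16.0)^(1/4).
r = 3.7437^(1/4) ≈ 1.3910

1.391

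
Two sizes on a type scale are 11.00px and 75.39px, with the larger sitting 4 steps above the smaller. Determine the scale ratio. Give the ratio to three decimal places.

1.618

r⁴ = 75.39 / 11.00, so r = (75.39/11.00)^(1/4).
r = 6.8536^(1/4) ≈ 1.6180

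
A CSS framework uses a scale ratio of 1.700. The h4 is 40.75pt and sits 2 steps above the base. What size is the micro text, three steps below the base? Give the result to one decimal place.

2.9pt

40.75 ÷ 1.700⁵ = 40.75 ÷ 14.19857 ≈ 2.870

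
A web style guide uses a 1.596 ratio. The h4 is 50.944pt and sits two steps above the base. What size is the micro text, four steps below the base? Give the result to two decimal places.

Moving from step +2 to step -4 is 6 steps down, so divide by r⁶.
50.944 ÷ 1.596⁶ = 50.944 ÷ 16.52713 ≈ 3.082

3.08pt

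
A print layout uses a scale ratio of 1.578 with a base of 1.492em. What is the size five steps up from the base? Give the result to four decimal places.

14.5984em

1.492 × 1.578⁵ = 1.492 × 9.78442 ≈ 14.5984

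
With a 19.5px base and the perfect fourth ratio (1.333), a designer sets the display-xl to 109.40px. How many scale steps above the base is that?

1.333ⁿ = 109.40 / 19.5 = 5.6103
n = ln(5.6103) / ln(1.333) = 1.7246 / 0.2874 ≈ 6.00

6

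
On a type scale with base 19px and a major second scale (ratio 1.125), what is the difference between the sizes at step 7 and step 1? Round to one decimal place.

Step 1: 19.0 × 1.125 = 21.375px
Step 7: 19.0 × 1.125⁷ = 43.333px
Difference: 43.333 − 21.375 = 21.958px

22.0px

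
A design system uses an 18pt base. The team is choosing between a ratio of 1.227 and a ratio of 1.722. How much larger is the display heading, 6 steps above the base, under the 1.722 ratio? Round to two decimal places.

At 1.227: 18.0 × 1.227⁶ = 61.4243pt
At 1.722: 18.0 × 1.722⁶ = 469.3225pt
Difference: 469.3225 − 61.4243 = 407.8982pt

407.90pt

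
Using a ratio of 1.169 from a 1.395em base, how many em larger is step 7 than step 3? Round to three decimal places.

Step 3: 1.395 × 1.169³ = 2.22853em
Step 7: 1.395 × 1.169⁷ = 4.16175em
Difference: 4.16175 − 2.22853 = 1.93322em

1.933em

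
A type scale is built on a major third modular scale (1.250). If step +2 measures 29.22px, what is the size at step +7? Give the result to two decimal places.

89.17px

29.22 × 1.250⁵ = 29.22 × 3.05176 ≈ 89.172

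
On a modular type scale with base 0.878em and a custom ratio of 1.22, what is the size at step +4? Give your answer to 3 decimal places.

1.945em

Each step on a modular scale multiplies by the ratio, so the size n steps from the base is base × ratioⁿ.
0.878 × 1.22⁴ = 0.878 × 2.21533 ≈ 1.945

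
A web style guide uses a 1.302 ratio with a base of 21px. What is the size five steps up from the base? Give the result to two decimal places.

78.57px

Each step on a modular scale multiplies by the ratio, so the size n steps from the base is base × ratioⁿ.
21.0 × 1.302⁵ = 21.0 × 3.74158 ≈ 78.57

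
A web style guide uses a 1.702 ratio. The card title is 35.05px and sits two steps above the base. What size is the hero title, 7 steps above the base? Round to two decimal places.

500.59px

Moving from step +2 to step +7 is 5 steps up, so multiply by r⁵.
35.05 × 1.702⁵ = 35.05 × 14.28229 ≈ 500.594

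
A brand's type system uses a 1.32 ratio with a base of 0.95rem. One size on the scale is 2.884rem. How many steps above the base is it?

4

1.32ⁿ = 2.884 / 0.95 = 3.0358
n = ln(3.0358) / ln(1.32) = 1.1105 / 0.2776 ≈ 4.00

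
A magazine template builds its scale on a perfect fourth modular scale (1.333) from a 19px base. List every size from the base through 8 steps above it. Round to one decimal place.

19.0px, 25.3px, 33.8px, 45.0px, 60.0px, 80.0px, 106.6px, 142.1px, 189.4px

Step 0: 19px
Step 1: 19.0 × 1.333 = 25.3
Step 2: 19.0 × 1.333² = 33.8
Step 3: 19.0 × 1.333³ = 45.0
Step 4: 19.0 × 1.333⁴ = 60.0
Step 5: 19.0 × 1.333⁵ = 80.0
Step 6: 19.0 × 1.333⁶ = 106.6
Step 7: 19.0 × 1.333⁷ = 142.1
Step 8: 19.0 × 1.333⁸ = 189.4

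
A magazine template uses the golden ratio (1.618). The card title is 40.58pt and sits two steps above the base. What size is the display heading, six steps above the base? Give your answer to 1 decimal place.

The gap is 6 − (2) = 4 steps, so the factor is 1.618^4.
40.58 × 1.618⁴ = 40.58 × 6.85353 ≈ 278.116

278.1pt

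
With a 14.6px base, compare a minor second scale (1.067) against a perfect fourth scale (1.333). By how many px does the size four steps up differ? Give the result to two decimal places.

Minor second: 14.6 × 1.067⁴ = 18.9239px
Perfect fourth: 14.6 × 1.333⁴ = 46.0971px
Difference: 46.0971 − 18.9239 = 27.1732px

27.17px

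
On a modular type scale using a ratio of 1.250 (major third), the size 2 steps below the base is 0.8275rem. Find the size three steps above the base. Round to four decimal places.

0.8275 × 1.250⁵ = 0.8275 × 3.05176 ≈ 2.5253

2.5253rem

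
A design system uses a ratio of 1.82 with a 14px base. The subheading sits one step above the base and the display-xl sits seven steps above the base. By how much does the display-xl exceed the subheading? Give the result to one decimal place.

Step 1: 14.0 × 1.82 = 25.480px
Step 7: 14.0 × 1.82⁷ = 926.036px
Difference: 926.036 − 25.480 = 900.556px

900.6px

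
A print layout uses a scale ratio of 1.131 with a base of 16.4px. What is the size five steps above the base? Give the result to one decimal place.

30.3px

16.4 × 1.131⁵ = 16.4 × 1.85060 ≈ 30.35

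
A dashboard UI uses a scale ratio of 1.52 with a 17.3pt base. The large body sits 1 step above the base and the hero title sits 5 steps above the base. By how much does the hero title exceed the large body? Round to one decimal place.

114.1pt

Step 1: 17.3 × 1.52 = 26.296pt
Step 5: 17.3 × 1.52⁵ = 140.367pt
Difference: 140.367 − 26.296 = 114.071pt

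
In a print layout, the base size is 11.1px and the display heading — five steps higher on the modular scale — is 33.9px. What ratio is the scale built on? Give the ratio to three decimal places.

The ratio satisfies 11.1 × r⁵ = 33.9, so r = (33.9 / 11.1)^(1/5).
r = 3.0541^(1/5) ≈ 1.2502

1.250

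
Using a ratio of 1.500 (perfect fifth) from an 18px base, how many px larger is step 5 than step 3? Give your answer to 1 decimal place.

Step 3: 18.0 × 1.500³ = 60.750px
Step 5: 18.0 × 1.500⁵ = 136.688px
Difference: 136.688 − 60.750 = 75.938px

75.9px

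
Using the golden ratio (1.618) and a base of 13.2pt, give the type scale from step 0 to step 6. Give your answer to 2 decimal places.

13.20pt, 21.36pt, 34.56pt, 55.91pt, 90.47pt, 146.37pt, 236.83pt

Step 0: 13.2pt
Step 1: 13.2 × 1.618 = 21.36
Step 2: 13.2 × 1.618² = 34.56
Step 3: 13.2 × 1.618³ = 55.91
Step 4: 13.2 × 1.618⁴ = 90.47
Step 5: 13.2 × 1.618⁵ = 146.37
Step 6: 13.2 × 1.618⁶ = 236.83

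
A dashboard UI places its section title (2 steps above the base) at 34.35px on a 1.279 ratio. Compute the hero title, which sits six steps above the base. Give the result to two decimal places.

91.92px

34.35 × 1.279⁴ = 34.35 × 2.67598 ≈ 91.920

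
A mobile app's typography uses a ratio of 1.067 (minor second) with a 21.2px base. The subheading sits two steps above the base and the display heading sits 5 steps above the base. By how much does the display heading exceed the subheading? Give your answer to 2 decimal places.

5.18px

Step 2: 21.2 × 1.067² = 24.1360px
Step 5: 21.2 × 1.067⁵ = 29.3196px
Difference: 29.3196 − 24.1360 = 5.1836px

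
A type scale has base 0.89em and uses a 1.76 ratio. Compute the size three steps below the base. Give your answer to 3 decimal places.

0.89 ÷ 1.76³ = 0.89 ÷ 5.45178 ≈ 0.163

0.163em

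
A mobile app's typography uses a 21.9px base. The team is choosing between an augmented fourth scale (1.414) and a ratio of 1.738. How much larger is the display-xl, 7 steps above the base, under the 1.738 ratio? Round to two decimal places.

801.53px

Augmented fourth: 21.9 × 1.414⁷ = 247.5084px
At 1.738: 21.9 × 1.738⁷ = 1049.0411px
Difference: 1049.0411 − 247.5084 = 801.5327px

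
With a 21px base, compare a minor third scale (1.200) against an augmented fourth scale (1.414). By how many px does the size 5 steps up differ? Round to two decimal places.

66.45px

Minor third: 21.0 × 1.200⁵ = 52.2547px
Augmented fourth: 21.0 × 1.414⁵ = 118.7043px
Difference: 118.7043 − 52.2547 = 66.4496px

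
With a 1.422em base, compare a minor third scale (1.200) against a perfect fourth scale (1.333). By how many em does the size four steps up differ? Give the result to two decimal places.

1.54em

Minor third: 1.422 × 1.200⁴ = 2.9487em
Perfect fourth: 1.422 × 1.333⁴ = 4.4897em
Difference: 4.4897 − 2.9487 = 1.5410em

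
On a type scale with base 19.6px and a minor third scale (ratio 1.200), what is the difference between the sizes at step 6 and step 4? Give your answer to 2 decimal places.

17.88px

Step 4: 19.6 × 1.200⁴ = 40.6426px
Step 6: 19.6 × 1.200⁶ = 58.5253px
Difference: 58.5253 − 40.6426 = 17.8827px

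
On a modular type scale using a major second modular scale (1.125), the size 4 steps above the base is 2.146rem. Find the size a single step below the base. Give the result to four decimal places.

1.1909rem

Moving from step +4 to step -1 is 5 steps down, so divide by r⁵.
2.146 ÷ 1.125⁵ = 2.146 ÷ 1.80203 ≈ 1.1909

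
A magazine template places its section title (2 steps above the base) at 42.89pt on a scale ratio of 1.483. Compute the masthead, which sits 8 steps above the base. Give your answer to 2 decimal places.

Moving from step +2 to step +8 is 6 steps up, so multiply by r⁶.
42.89 × 1.483⁶ = 42.89 × 10.63768 ≈ 456.250

456.25pt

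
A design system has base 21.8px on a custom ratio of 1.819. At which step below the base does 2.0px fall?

4

1.819ⁿ = 21.8 / 2.0 = 10.9000
n = ln(10.9000) / ln(1.819) = 2.3888 / 0.5983 ≈ 3.99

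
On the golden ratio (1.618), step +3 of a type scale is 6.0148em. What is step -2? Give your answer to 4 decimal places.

Moving from step +3 to step -2 is 5 steps down, so divide by r⁵.
6.0148 ÷ 1.618⁵ = 6.0148 ÷ 11.08901 ≈ 0.5424

0.5424em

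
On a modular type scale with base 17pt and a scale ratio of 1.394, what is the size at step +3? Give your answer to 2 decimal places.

46.05pt

Every step multiplies by the scale ratio.
17.0 × 1.394³ = 17.0 × 2.70887 ≈ 46.05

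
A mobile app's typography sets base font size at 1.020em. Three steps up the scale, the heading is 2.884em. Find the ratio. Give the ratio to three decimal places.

r³ = 2.884 / 1.020, so r = (2.884/1.020)^(1/3).
r = 2.8275^(1/3) ≈ 1.4141

1.414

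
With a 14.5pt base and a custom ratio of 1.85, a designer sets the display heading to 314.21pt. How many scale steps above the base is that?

1.85ⁿ = 314.21 / 14.5 = 21.6697
n = ln(21.6697) / ln(1.85) = 3.0759 / 0.6152 ≈ 5.00

5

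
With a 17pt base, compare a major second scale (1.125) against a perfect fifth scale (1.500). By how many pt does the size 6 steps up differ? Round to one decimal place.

Major second: 17.0 × 1.125⁶ = 34.464pt
Perfect fifth: 17.0 × 1.500⁶ = 193.641pt
Difference: 193.641 − 34.464 = 159.177pt

159.2pt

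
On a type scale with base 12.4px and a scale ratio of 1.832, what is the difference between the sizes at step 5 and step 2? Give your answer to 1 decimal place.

Step 2: 12.4 × 1.832² = 41.617px
Step 5: 12.4 × 1.832⁵ = 255.887px
Difference: 255.887 − 41.617 = 214.270px

214.3px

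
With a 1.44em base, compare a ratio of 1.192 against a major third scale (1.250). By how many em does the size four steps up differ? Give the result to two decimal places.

At 1.192: 1.44 × 1.192⁴ = 2.9072em
Major third: 1.44 × 1.250⁴ = 3.5156em
Difference: 3.5156 − 2.9072 = 0.6084em

0.61em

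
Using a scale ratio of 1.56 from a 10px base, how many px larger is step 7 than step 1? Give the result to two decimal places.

209.24px

Step 1: 10.0 × 1.56 = 15.6000px
Step 7: 10.0 × 1.56⁷ = 224.8393px
Difference: 224.8393 − 15.6000 = 209.2393px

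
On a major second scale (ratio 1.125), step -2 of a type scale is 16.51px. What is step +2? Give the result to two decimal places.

26.45px

Moving from step -2 to step +2 is 4 steps up, so multiply by r⁴.
16.51 × 1.125⁴ = 16.51 × 1.60181 ≈ 26.446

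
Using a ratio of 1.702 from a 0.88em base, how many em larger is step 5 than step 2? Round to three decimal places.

Step 2: 0.88 × 1.702² = 2.54919em
Step 5: 0.88 × 1.702⁵ = 12.56841em
Difference: 12.56841 − 2.54919 = 10.01922em

10.019em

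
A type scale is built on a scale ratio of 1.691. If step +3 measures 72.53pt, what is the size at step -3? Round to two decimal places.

72.53 ÷ 1.691⁶ = 72.53 ÷ 23.38092 ≈ 3.102

3.10pt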